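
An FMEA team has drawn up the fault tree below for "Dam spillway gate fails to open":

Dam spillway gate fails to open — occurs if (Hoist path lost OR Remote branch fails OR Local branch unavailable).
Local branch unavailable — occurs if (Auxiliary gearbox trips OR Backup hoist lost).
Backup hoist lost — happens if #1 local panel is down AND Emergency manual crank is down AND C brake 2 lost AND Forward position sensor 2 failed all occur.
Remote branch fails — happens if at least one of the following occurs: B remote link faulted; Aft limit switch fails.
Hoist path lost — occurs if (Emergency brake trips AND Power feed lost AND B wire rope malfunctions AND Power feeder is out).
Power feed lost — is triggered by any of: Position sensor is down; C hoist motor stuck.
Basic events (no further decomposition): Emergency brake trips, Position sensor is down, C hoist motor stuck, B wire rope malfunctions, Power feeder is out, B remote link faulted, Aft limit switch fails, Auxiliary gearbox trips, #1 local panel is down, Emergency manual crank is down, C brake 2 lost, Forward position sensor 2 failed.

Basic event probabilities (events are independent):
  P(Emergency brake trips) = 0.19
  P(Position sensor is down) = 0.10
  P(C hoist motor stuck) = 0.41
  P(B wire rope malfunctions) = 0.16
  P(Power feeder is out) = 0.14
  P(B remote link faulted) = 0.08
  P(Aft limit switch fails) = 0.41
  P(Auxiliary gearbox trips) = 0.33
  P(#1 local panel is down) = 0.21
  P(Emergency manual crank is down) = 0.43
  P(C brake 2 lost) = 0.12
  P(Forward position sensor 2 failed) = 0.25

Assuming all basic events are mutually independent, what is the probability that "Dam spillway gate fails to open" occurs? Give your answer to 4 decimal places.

0.6380

P(Power feed lost) [OR] = 1 − (1−0.10) × (1−0.41) = 0.469000
P(Hoist path lost) [AND] = 0.19 × 0.469000 × 0.16 × 0.14 = 0.001996
P(Remote branch fails) [OR] = 1 − (1−0.08) × (1−0.41) = 0.457200
P(Backup hoist lost) [AND] = 0.21 × 0.43 × 0.12 × 0.25 = 0.002709
P(Local branch unavailable) [OR] = 1 − (1−0.33) × (1−0.002709) = 0.331815
P(Dam spillway gate fails to open) [OR] = 1 − (1−0.001996) × (1−0.457200) × (1−0.331815) = 0.638033
Rounded to 4 decimal places: P(Dam spillway gate fails to open) ≈ 0.6380.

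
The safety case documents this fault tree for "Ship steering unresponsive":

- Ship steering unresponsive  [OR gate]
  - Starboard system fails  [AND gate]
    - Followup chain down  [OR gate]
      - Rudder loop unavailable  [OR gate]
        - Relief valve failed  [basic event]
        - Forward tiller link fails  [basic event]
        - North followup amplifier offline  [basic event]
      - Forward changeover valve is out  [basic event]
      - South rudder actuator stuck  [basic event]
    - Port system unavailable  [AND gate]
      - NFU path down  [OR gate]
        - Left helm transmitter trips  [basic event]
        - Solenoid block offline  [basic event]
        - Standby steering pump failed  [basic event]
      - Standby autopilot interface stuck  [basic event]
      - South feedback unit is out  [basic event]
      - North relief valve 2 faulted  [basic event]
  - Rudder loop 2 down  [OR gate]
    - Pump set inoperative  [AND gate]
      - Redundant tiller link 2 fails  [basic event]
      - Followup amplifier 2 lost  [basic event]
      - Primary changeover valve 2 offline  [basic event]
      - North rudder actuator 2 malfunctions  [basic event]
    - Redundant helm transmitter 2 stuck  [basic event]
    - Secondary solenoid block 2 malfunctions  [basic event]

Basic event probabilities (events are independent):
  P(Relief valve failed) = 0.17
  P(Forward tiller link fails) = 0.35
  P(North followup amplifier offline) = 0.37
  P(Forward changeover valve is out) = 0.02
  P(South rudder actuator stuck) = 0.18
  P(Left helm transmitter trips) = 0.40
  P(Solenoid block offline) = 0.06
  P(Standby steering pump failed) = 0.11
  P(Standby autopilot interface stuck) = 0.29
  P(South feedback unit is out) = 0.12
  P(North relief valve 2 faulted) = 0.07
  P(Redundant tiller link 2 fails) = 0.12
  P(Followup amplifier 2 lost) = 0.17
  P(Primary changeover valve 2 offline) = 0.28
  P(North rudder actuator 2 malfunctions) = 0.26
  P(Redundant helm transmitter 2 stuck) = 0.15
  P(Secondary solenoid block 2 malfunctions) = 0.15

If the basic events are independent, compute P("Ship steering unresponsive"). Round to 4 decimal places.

P(Rudder loop unavailable) [OR] = 1 − (1−0.17) × (1−0.35) × (1−0.37) = 0.660115
P(Followup chain down) [OR] = 1 − (1−0.660115) × (1−0.02) × (1−0.18) = 0.726868
P(NFU path down) [OR] = 1 − (1−0.40) × (1−0.06) × (1−0.11) = 0.498040
P(Port system unavailable) [AND] = 0.498040 × 0.29 × 0.12 × 0.07 = 0.001213
P(Starboard system fails) [AND] = 0.726868 × 0.001213 = 0.000882
P(Pump set inoperative) [AND] = 0.12 × 0.17 × 0.28 × 0.26 = 0.001485
P(Rudder loop 2 down) [OR] = 1 − (1−0.001485) × (1−0.15) × (1−0.15) = 0.278573
P(Ship steering unresponsive) [OR] = 1 − (1−0.000882) × (1−0.278573) = 0.279209
Rounded to 4 decimal places: P(Ship steering unresponsive) ≈ 0.2792.

0.2792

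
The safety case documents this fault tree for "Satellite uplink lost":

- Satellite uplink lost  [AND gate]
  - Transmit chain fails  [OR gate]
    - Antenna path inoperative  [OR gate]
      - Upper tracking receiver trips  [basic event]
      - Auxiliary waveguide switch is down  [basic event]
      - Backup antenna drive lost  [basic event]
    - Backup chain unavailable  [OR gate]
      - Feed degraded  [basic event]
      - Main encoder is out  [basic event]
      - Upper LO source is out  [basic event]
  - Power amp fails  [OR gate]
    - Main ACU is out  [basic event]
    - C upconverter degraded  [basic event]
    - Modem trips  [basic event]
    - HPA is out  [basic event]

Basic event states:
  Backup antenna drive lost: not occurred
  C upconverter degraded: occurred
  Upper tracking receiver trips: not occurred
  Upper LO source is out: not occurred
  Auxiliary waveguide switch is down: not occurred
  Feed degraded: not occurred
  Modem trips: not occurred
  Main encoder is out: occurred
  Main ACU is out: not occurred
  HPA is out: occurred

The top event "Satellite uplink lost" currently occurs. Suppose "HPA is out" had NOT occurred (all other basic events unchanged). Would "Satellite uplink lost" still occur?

Counterfactual: set "HPA is out" to not occurred.
Antenna path inoperative [OR]: Upper tracking receiver trips=not, Auxiliary waveguide switch is down=not, Backup antenna drive lost=not → no input occurs → does not occur.
Backup chain unavailable [OR]: Feed degraded=not, Main encoder is out=occurs, Upper LO source is out=not → at least one input occurs → occurs.
Transmit chain fails [OR]: Antenna path inoperative=not, Backup chain unavailable=occurs → at least one input occurs → occurs.
Power amp fails [OR]: Main ACU is out=not, C upconverter degraded=occurs, Modem trips=not, HPA is out=not → at least one input occurs → occurs.
Satellite uplink lost [AND]: Transmit chain fails=occurs, Power amp fails=occurs → all inputs occur → occurs.

Yes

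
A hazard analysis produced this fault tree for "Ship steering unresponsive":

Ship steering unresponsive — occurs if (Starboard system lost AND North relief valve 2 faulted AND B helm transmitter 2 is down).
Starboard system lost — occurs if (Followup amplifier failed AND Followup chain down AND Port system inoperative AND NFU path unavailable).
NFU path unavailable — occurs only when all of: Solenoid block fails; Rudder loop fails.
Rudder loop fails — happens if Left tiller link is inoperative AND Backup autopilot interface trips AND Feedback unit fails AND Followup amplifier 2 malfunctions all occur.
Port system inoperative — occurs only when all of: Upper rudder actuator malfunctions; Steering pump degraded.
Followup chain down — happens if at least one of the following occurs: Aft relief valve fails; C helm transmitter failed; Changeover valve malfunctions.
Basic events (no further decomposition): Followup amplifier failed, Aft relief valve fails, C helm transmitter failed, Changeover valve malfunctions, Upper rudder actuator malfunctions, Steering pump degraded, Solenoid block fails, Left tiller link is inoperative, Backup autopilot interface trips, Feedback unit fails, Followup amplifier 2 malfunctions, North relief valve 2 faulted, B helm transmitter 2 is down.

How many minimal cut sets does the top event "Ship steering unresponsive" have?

Followup chain down [OR]: union of children's cut sets → 3 cut set(s).
Port system inoperative [AND]: one cut set from each child combined → 1 × 1 = 1 cut set(s).
Rudder loop fails [AND]: one cut set from each child combined → 1 × 1 × 1 × 1 = 1 cut set(s).
NFU path unavailable [AND]: one cut set from each child combined → 1 × 1 = 1 cut set(s).
Starboard system lost [AND]: one cut set from each child combined → 1 × 3 × 1 × 1 = 3 cut set(s).
Ship steering unresponsive [AND]: one cut set from each child combined → 3 × 1 × 1 = 3 cut set(s).
Minimal cut sets: {Aft relief valve fails, B helm transmitter 2 is down, Backup autopilot interface trips, Feedback unit fails, Followup amplifier 2 malfunctions, Followup amplifier failed, Left tiller link is inoperative, North relief valve 2 faulted, Solenoid block fails, Steering pump degraded, Upper rudder actuator malfunctions}; {B helm transmitter 2 is down, Backup autopilot interface trips, C helm transmitter failed, Feedback unit fails, Followup amplifier 2 malfunctions, Followup amplifier failed, Left tiller link is inoperative, North relief valve 2 faulted, Solenoid block fails, Steering pump degraded, Upper rudder actuator malfunctions}; {B helm transmitter 2 is down, Backup autopilot interface trips, Changeover valve malfunctions, Feedback unit fails, Followup amplifier 2 malfunctions, Followup amplifier failed, Left tiller link is inoperative, North relief valve 2 faulted, Solenoid block fails, Steering pump degraded, Upper rudder actuator malfunctions}.

3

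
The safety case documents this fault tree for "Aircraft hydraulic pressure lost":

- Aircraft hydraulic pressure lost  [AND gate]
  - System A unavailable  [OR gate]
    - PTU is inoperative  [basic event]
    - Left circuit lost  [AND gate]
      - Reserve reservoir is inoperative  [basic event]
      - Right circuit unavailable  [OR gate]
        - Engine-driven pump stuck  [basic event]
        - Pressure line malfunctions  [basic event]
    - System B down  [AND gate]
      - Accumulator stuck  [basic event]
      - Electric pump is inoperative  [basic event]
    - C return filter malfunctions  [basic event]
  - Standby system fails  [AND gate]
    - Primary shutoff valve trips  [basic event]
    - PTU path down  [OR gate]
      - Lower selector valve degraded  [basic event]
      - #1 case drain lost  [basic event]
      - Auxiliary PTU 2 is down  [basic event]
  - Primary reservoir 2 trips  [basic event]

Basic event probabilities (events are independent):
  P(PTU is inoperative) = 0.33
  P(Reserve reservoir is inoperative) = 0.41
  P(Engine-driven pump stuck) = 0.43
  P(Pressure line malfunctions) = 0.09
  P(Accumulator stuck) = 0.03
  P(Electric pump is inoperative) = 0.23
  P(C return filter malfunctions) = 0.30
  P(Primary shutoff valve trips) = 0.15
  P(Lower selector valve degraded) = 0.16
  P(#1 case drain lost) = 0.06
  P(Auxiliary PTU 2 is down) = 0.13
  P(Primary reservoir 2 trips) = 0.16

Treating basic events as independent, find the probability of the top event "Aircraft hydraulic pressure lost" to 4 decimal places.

P(Right circuit unavailable) [OR] = 1 − (1−0.43) × (1−0.09) = 0.481300
P(Left circuit lost) [AND] = 0.41 × 0.481300 = 0.197333
P(System B down) [AND] = 0.03 × 0.23 = 0.006900
P(System A unavailable) [OR] = 1 − (1−0.33) × (1−0.197333) × (1−0.006900) × (1−0.30) = 0.626147
P(PTU path down) [OR] = 1 − (1−0.16) × (1−0.06) × (1−0.13) = 0.313048
P(Standby system fails) [AND] = 0.15 × 0.313048 = 0.046957
P(Aircraft hydraulic pressure lost) [AND] = 0.626147 × 0.046957 × 0.16 = 0.004704
Rounded to 4 decimal places: P(Aircraft hydraulic pressure lost) ≈ 0.0047.

0.0047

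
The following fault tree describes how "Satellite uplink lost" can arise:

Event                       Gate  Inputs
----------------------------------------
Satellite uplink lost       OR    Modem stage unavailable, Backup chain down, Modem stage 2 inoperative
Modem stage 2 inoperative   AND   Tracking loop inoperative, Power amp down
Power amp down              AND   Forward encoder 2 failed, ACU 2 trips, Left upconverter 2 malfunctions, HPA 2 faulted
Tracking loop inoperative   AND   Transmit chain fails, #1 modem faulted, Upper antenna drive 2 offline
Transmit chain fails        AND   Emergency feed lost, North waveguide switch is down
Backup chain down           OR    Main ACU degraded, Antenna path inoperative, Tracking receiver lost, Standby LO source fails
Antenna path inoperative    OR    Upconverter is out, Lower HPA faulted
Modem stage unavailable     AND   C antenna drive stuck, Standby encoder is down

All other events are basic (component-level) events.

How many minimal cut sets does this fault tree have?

7

Modem stage unavailable [AND]: one cut set from each child combined → 1 × 1 = 1 cut set(s).
Antenna path inoperative [OR]: union of children's cut sets → 2 cut set(s).
Backup chain down [OR]: union of children's cut sets → 5 cut set(s).
Transmit chain fails [AND]: one cut set from each child combined → 1 × 1 = 1 cut set(s).
Tracking loop inoperative [AND]: one cut set from each child combined → 1 × 1 × 1 = 1 cut set(s).
Power amp down [AND]: one cut set from each child combined → 1 × 1 × 1 × 1 = 1 cut set(s).
Modem stage 2 inoperative [AND]: one cut set from each child combined → 1 × 1 = 1 cut set(s).
Satellite uplink lost [OR]: union of children's cut sets → 7 cut set(s).
Minimal cut sets: {C antenna drive stuck, Standby encoder is down}; {Main ACU degraded}; {Upconverter is out}; {Lower HPA faulted}; {Tracking receiver lost}; {Standby LO source fails}; {#1 modem faulted, ACU 2 trips, Emergency feed lost, Forward encoder 2 failed, HPA 2 faulted, Left upconverter 2 malfunctions, North waveguide switch is down, Upper antenna drive 2 offline}.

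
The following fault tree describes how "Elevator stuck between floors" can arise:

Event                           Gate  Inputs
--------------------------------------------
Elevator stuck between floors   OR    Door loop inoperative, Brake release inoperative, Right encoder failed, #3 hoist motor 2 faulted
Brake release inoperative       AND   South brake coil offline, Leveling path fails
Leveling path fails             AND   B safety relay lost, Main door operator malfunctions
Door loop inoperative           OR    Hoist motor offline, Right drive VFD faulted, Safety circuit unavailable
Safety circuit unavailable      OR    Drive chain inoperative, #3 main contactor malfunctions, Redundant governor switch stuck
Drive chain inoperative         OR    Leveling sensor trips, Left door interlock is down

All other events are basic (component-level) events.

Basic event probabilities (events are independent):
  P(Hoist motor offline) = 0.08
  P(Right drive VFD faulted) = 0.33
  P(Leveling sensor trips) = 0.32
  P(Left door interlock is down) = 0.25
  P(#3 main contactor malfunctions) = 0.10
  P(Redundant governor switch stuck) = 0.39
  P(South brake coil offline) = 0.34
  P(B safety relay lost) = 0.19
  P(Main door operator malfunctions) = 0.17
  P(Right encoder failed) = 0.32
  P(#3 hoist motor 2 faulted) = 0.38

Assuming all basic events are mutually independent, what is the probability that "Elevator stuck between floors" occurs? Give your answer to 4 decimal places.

0.9280

P(Drive chain inoperative) [OR] = 1 − (1−0.32) × (1−0.25) = 0.490000
P(Safety circuit unavailable) [OR] = 1 − (1−0.490000) × (1−0.10) × (1−0.39) = 0.720010
P(Door loop inoperative) [OR] = 1 − (1−0.08) × (1−0.33) × (1−0.720010) = 0.827414
P(Leveling path fails) [AND] = 0.19 × 0.17 = 0.032300
P(Brake release inoperative) [AND] = 0.34 × 0.032300 = 0.010982
P(Elevator stuck between floors) [OR] = 1 − (1−0.827414) × (1−0.010982) × (1−0.32) × (1−0.38) = 0.928037
Rounded to 4 decimal places: P(Elevator stuck between floors) ≈ 0.9280.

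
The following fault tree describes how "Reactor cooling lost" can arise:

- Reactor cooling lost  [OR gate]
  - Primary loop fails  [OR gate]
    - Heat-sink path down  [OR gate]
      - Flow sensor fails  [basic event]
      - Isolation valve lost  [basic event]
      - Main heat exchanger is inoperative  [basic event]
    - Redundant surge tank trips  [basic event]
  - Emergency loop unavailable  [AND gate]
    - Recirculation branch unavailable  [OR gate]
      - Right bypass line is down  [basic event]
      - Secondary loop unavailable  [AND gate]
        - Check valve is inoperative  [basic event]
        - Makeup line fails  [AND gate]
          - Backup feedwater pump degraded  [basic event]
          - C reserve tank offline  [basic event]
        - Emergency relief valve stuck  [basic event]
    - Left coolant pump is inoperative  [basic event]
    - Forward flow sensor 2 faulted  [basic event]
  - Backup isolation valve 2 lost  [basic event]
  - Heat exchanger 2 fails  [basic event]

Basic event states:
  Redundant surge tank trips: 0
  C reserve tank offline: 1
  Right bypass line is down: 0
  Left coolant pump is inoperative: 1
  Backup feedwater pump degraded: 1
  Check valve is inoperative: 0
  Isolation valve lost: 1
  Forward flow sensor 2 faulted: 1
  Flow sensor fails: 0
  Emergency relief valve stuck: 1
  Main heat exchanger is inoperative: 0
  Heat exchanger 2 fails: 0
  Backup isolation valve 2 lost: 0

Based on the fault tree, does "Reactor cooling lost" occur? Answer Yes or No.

Heat-sink path down [OR]: Flow sensor fails=not, Isolation valve lost=occurs, Main heat exchanger is inoperative=not → at least one input occurs → occurs.
Primary loop fails [OR]: Heat-sink path down=occurs, Redundant surge tank trips=not → at least one input occurs → occurs.
Makeup line fails [AND]: Backup feedwater pump degraded=occurs, C reserve tank offline=occurs → all inputs occur → occurs.
Secondary loop unavailable [AND]: Check valve is inoperative=not, Makeup line fails=occurs, Emergency relief valve stuck=occurs → not all inputs occur → does not occur.
Recirculation branch unavailable [OR]: Right bypass line is down=not, Secondary loop unavailable=not → no input occurs → does not occur.
Emergency loop unavailable [AND]: Recirculation branch unavailable=not, Left coolant pump is inoperative=occurs, Forward flow sensor 2 faulted=occurs → not all inputs occur → does not occur.
Reactor cooling lost [OR]: Primary loop fails=occurs, Emergency loop unavailable=not, Backup isolation valve 2 lost=not, Heat exchanger 2 fails=not → at least one input occurs → occurs.

Yes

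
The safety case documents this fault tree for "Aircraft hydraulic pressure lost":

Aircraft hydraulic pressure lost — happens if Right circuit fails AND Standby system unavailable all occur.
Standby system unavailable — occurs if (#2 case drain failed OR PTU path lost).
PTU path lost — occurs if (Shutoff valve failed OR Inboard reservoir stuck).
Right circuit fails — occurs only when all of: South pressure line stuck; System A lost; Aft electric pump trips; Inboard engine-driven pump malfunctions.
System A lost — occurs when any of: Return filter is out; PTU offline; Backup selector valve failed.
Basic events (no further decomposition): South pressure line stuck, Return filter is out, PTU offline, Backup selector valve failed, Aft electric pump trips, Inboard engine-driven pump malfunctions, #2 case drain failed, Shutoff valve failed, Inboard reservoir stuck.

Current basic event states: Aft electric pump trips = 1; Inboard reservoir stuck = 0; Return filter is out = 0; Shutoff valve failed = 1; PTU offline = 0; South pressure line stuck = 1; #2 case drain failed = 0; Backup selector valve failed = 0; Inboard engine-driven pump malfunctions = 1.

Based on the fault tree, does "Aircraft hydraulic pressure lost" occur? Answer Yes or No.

No

System A lost [OR]: Return filter is out=not, PTU offline=not, Backup selector valve failed=not → no input occurs → does not occur.
Right circuit fails [AND]: South pressure line stuck=occurs, System A lost=not, Aft electric pump trips=occurs, Inboard engine-driven pump malfunctions=occurs → not all inputs occur → does not occur.
PTU path lost [OR]: Shutoff valve failed=occurs, Inboard reservoir stuck=not → at least one input occurs → occurs.
Standby system unavailable [OR]: #2 case drain failed=not, PTU path lost=occurs → at least one input occurs → occurs.
Aircraft hydraulic pressure lost [AND]: Right circuit fails=not, Standby system unavailable=occurs → not all inputs occur → does not occur.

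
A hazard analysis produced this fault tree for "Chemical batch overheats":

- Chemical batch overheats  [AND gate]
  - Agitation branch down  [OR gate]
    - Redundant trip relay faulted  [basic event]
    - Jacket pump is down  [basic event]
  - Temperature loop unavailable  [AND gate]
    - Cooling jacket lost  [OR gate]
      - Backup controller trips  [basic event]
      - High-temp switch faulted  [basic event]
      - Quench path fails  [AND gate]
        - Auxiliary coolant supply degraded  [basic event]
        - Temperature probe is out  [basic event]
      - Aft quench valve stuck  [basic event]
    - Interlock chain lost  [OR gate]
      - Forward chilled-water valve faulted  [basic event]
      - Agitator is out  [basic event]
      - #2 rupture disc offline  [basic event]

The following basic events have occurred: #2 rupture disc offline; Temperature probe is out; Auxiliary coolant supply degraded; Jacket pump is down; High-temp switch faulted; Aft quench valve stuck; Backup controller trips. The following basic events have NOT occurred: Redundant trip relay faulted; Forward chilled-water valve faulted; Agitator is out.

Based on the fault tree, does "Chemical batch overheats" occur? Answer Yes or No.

Yes

Agitation branch down [OR]: Redundant trip relay faulted=not, Jacket pump is down=occurs → at least one input occurs → occurs.
Quench path fails [AND]: Auxiliary coolant supply degraded=occurs, Temperature probe is out=occurs → all inputs occur → occurs.
Cooling jacket lost [OR]: Backup controller trips=occurs, High-temp switch faulted=occurs, Quench path fails=occurs, Aft quench valve stuck=occurs → at least one input occurs → occurs.
Interlock chain lost [OR]: Forward chilled-water valve faulted=not, Agitator is out=not, #2 rupture disc offline=occurs → at least one input occurs → occurs.
Temperature loop unavailable [AND]: Cooling jacket lost=occurs, Interlock chain lost=occurs → all inputs occur → occurs.
Chemical batch overheats [AND]: Agitation branch down=occurs, Temperature loop unavailable=occurs → all inputs occur → occurs.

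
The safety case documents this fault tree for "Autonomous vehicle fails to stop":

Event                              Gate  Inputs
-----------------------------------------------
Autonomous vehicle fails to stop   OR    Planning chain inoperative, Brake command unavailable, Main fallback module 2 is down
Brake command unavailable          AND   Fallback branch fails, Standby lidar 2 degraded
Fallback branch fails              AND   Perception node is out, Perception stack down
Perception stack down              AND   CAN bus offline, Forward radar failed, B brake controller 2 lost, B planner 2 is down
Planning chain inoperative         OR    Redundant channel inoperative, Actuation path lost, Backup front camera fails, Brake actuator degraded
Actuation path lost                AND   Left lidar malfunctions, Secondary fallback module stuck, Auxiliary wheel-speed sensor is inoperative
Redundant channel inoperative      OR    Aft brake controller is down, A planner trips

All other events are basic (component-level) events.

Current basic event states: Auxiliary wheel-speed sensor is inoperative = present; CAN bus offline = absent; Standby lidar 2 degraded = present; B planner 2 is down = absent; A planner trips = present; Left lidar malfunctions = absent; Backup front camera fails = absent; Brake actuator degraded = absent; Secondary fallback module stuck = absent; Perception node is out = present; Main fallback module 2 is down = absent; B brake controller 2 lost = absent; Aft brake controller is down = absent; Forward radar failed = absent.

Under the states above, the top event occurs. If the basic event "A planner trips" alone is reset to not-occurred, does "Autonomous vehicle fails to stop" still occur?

No

Counterfactual: set "A planner trips" to not occurred.
Redundant channel inoperative [OR]: Aft brake controller is down=not, A planner trips=not → no input occurs → does not occur.
Actuation path lost [AND]: Left lidar malfunctions=not, Secondary fallback module stuck=not, Auxiliary wheel-speed sensor is inoperative=occurs → not all inputs occur → does not occur.
Planning chain inoperative [OR]: Redundant channel inoperative=not, Actuation path lost=not, Backup front camera fails=not, Brake actuator degraded=not → no input occurs → does not occur.
Perception stack down [AND]: CAN bus offline=not, Forward radar failed=not, B brake controller 2 lost=not, B planner 2 is down=not → not all inputs occur → does not occur.
Fallback branch fails [AND]: Perception node is out=occurs, Perception stack down=not → not all inputs occur → does not occur.
Brake command unavailable [AND]: Fallback branch fails=not, Standby lidar 2 degraded=occurs → not all inputs occur → does not occur.
Autonomous vehicle fails to stop [OR]: Planning chain inoperative=not, Brake command unavailable=not, Main fallback module 2 is down=not → no input occurs → does not occur.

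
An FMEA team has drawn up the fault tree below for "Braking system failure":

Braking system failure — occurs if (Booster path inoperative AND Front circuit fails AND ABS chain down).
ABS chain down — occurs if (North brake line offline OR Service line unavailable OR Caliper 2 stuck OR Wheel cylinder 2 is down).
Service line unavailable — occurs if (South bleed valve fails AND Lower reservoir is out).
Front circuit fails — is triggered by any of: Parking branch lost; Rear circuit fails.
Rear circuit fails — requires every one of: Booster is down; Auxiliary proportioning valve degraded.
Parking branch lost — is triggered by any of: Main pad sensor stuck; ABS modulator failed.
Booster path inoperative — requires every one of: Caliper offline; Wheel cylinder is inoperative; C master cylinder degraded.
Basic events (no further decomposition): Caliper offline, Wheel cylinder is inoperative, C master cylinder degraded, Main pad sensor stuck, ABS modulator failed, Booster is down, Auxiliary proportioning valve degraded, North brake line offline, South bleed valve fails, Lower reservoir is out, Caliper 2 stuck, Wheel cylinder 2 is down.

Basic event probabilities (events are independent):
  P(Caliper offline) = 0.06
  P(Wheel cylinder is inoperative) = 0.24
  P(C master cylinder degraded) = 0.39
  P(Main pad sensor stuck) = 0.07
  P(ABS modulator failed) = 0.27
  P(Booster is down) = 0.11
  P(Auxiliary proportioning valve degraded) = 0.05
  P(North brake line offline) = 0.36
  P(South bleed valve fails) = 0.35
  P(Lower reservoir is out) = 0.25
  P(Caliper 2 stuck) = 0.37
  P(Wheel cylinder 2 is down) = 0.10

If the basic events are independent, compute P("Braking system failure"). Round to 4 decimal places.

0.0012

P(Booster path inoperative) [AND] = 0.06 × 0.24 × 0.39 = 0.005616
P(Parking branch lost) [OR] = 1 − (1−0.07) × (1−0.27) = 0.321100
P(Rear circuit fails) [AND] = 0.11 × 0.05 = 0.005500
P(Front circuit fails) [OR] = 1 − (1−0.321100) × (1−0.005500) = 0.324834
P(Service line unavailable) [AND] = 0.35 × 0.25 = 0.087500
P(ABS chain down) [OR] = 1 − (1−0.36) × (1−0.087500) × (1−0.37) × (1−0.10) = 0.668872
P(Braking system failure) [AND] = 0.005616 × 0.324834 × 0.668872 = 0.001220
Rounded to 4 decimal places: P(Braking system failure) ≈ 0.0012.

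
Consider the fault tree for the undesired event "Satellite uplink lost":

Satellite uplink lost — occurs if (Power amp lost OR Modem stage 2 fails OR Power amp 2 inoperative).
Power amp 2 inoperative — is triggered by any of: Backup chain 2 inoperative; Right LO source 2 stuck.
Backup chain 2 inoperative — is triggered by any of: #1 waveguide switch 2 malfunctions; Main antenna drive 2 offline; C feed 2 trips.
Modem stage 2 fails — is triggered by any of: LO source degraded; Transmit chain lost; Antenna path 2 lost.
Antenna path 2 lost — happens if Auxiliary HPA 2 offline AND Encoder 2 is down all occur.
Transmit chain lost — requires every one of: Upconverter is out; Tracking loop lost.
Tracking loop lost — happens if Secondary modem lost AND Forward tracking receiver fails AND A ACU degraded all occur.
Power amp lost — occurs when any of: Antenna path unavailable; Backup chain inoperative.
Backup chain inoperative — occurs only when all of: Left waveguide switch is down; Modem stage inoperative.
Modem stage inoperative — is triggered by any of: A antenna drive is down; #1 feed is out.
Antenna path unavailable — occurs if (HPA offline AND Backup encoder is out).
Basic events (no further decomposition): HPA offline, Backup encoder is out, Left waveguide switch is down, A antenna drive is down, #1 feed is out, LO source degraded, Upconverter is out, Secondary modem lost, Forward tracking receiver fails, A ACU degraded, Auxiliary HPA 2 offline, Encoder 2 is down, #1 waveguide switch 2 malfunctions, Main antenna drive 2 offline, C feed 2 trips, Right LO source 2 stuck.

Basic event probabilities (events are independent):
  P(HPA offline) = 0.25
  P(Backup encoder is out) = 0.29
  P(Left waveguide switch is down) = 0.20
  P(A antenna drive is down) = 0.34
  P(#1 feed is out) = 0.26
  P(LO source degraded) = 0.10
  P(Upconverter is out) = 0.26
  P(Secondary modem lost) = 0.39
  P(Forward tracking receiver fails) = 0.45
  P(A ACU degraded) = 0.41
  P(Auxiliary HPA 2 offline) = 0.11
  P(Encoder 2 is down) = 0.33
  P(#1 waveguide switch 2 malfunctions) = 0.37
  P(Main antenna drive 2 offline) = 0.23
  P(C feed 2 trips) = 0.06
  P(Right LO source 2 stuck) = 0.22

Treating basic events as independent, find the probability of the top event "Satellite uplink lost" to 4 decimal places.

0.7480

P(Antenna path unavailable) [AND] = 0.25 × 0.29 = 0.072500
P(Modem stage inoperative) [OR] = 1 − (1−0.34) × (1−0.26) = 0.511600
P(Backup chain inoperative) [AND] = 0.20 × 0.511600 = 0.102320
P(Power amp lost) [OR] = 1 − (1−0.072500) × (1−0.102320) = 0.167402
P(Tracking loop lost) [AND] = 0.39 × 0.45 × 0.41 = 0.071955
P(Transmit chain lost) [AND] = 0.26 × 0.071955 = 0.018708
P(Antenna path 2 lost) [AND] = 0.11 × 0.33 = 0.036300
P(Modem stage 2 fails) [OR] = 1 − (1−0.10) × (1−0.018708) × (1−0.036300) = 0.148896
P(Backup chain 2 inoperative) [OR] = 1 − (1−0.37) × (1−0.23) × (1−0.06) = 0.544006
P(Power amp 2 inoperative) [OR] = 1 − (1−0.544006) × (1−0.22) = 0.644325
P(Satellite uplink lost) [OR] = 1 − (1−0.167402) × (1−0.148896) × (1−0.644325) = 0.747959
Rounded to 4 decimal places: P(Satellite uplink lost) ≈ 0.7480.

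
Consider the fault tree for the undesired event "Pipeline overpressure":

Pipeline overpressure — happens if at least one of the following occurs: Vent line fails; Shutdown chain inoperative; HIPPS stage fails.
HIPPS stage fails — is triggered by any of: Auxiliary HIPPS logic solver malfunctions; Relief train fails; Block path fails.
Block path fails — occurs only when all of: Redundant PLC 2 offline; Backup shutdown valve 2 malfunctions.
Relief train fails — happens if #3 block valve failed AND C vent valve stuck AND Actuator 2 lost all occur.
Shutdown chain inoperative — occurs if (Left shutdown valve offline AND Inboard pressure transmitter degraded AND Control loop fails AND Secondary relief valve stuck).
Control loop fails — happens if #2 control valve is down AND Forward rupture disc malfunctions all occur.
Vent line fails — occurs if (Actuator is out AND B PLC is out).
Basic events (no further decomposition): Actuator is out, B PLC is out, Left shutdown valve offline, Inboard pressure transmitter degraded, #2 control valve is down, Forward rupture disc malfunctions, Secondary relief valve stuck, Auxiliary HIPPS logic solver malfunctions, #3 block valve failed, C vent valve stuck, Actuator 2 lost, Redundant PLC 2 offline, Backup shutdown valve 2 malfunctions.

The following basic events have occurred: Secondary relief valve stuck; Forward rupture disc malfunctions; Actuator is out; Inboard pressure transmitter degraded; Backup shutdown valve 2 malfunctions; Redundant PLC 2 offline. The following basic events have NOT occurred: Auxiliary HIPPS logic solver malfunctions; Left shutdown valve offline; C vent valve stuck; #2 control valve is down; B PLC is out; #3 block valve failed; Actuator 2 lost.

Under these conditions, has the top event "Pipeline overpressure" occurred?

Yes

Vent line fails [AND]: Actuator is out=occurs, B PLC is out=not → not all inputs occur → does not occur.
Control loop fails [AND]: #2 control valve is down=not, Forward rupture disc malfunctions=occurs → not all inputs occur → does not occur.
Shutdown chain inoperative [AND]: Left shutdown valve offline=not, Inboard pressure transmitter degraded=occurs, Control loop fails=not, Secondary relief valve stuck=occurs → not all inputs occur → does not occur.
Relief train fails [AND]: #3 block valve failed=not, C vent valve stuck=not, Actuator 2 lost=not → not all inputs occur → does not occur.
Block path fails [AND]: Redundant PLC 2 offline=occurs, Backup shutdown valve 2 malfunctions=occurs → all inputs occur → occurs.
HIPPS stage fails [OR]: Auxiliary HIPPS logic solver malfunctions=not, Relief train fails=not, Block path fails=occurs → at least one input occurs → occurs.
Pipeline overpressure [OR]: Vent line fails=not, Shutdown chain inoperative=not, HIPPS stage fails=occurs → at least one input occurs → occurs.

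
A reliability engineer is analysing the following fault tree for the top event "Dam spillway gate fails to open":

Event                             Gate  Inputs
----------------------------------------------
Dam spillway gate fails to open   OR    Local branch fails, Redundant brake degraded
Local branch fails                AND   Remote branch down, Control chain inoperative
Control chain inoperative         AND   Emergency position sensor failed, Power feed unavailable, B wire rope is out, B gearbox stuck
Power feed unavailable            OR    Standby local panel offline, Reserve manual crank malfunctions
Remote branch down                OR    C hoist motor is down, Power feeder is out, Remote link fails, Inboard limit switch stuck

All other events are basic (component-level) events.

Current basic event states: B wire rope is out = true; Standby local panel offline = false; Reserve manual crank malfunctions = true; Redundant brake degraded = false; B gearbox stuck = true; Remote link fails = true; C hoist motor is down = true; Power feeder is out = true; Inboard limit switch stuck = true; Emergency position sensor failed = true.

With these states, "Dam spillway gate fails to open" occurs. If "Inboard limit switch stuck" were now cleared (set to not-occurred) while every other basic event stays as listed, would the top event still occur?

Yes

Counterfactual: set "Inboard limit switch stuck" to not occurred.
Remote branch down [OR]: C hoist motor is down=occurs, Power feeder is out=occurs, Remote link fails=occurs, Inboard limit switch stuck=not → at least one input occurs → occurs.
Power feed unavailable [OR]: Standby local panel offline=not, Reserve manual crank malfunctions=occurs → at least one input occurs → occurs.
Control chain inoperative [AND]: Emergency position sensor failed=occurs, Power feed unavailable=occurs, B wire rope is out=occurs, B gearbox stuck=occurs → all inputs occur → occurs.
Local branch fails [AND]: Remote branch down=occurs, Control chain inoperative=occurs → all inputs occur → occurs.
Dam spillway gate fails to open [OR]: Local branch fails=occurs, Redundant brake degraded=not → at least one input occurs → occurs.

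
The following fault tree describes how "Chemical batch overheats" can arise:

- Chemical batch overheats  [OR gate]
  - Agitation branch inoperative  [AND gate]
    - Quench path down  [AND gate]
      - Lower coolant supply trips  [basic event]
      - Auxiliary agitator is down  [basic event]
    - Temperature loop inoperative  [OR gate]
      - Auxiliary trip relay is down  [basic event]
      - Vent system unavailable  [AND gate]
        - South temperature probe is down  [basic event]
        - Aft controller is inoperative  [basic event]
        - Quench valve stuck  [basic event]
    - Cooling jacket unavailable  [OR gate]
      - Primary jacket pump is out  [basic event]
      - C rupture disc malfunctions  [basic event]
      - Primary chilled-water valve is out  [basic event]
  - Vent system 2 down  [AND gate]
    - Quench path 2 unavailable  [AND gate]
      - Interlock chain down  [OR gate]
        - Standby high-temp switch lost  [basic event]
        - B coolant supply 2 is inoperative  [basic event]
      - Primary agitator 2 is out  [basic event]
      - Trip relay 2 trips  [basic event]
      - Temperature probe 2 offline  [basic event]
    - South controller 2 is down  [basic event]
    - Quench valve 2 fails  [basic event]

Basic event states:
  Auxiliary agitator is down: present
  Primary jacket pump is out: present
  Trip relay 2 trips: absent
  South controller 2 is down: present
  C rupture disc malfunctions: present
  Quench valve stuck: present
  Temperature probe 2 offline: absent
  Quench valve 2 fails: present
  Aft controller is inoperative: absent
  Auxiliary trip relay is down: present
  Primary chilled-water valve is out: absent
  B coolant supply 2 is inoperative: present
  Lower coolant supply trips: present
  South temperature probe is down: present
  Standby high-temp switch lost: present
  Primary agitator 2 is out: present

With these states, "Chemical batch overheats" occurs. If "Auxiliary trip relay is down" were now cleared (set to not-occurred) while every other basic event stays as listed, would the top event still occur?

Counterfactual: set "Auxiliary trip relay is down" to not occurred.
Quench path down [AND]: Lower coolant supply trips=occurs, Auxiliary agitator is down=occurs → all inputs occur → occurs.
Vent system unavailable [AND]: South temperature probe is down=occurs, Aft controller is inoperative=not, Quench valve stuck=occurs → not all inputs occur → does not occur.
Temperature loop inoperative [OR]: Auxiliary trip relay is down=not, Vent system unavailable=not → no input occurs → does not occur.
Cooling jacket unavailable [OR]: Primary jacket pump is out=occurs, C rupture disc malfunctions=occurs, Primary chilled-water valve is out=not → at least one input occurs → occurs.
Agitation branch inoperative [AND]: Quench path down=occurs, Temperature loop inoperative=not, Cooling jacket unavailable=occurs → not all inputs occur → does not occur.
Interlock chain down [OR]: Standby high-temp switch lost=occurs, B coolant supply 2 is inoperative=occurs → at least one input occurs → occurs.
Quench path 2 unavailable [AND]: Interlock chain down=occurs, Primary agitator 2 is out=occurs, Trip relay 2 trips=not, Temperature probe 2 offline=not → not all inputs occur → does not occur.
Vent system 2 down [AND]: Quench path 2 unavailable=not, South controller 2 is down=occurs, Quench valve 2 fails=occurs → not all inputs occur → does not occur.
Chemical batch overheats [OR]: Agitation branch inoperative=not, Vent system 2 down=not → no input occurs → does not occur.

No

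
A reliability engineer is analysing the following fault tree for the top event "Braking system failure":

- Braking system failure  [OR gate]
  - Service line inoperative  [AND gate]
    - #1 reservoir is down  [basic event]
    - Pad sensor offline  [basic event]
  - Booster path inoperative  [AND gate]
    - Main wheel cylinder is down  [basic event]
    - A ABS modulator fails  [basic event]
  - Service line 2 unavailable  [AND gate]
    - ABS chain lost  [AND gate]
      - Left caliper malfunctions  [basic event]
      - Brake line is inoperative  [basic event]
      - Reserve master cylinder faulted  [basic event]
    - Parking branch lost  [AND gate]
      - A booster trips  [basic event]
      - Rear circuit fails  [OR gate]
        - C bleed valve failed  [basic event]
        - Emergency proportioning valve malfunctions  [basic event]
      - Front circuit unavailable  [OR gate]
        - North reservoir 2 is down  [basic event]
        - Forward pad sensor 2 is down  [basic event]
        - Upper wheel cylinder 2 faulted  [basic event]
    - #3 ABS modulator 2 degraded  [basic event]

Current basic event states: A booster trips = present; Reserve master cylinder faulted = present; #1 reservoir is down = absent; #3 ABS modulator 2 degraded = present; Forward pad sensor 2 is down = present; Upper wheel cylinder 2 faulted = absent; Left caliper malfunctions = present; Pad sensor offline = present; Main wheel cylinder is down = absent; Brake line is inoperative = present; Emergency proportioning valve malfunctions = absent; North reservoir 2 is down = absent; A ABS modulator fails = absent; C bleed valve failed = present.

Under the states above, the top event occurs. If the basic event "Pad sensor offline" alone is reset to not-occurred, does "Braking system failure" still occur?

Yes

Counterfactual: set "Pad sensor offline" to not occurred.
Service line inoperative [AND]: #1 reservoir is down=not, Pad sensor offline=not → not all inputs occur → does not occur.
Booster path inoperative [AND]: Main wheel cylinder is down=not, A ABS modulator fails=not → not all inputs occur → does not occur.
ABS chain lost [AND]: Left caliper malfunctions=occurs, Brake line is inoperative=occurs, Reserve master cylinder faulted=occurs → all inputs occur → occurs.
Rear circuit fails [OR]: C bleed valve failed=occurs, Emergency proportioning valve malfunctions=not → at least one input occurs → occurs.
Front circuit unavailable [OR]: North reservoir 2 is down=not, Forward pad sensor 2 is down=occurs, Upper wheel cylinder 2 faulted=not → at least one input occurs → occurs.
Parking branch lost [AND]: A booster trips=occurs, Rear circuit fails=occurs, Front circuit unavailable=occurs → all inputs occur → occurs.
Service line 2 unavailable [AND]: ABS chain lost=occurs, Parking branch lost=occurs, #3 ABS modulator 2 degraded=occurs → all inputs occur → occurs.
Braking system failure [OR]: Service line inoperative=not, Booster path inoperative=not, Service line 2 unavailable=occurs → at least one input occurs → occurs.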